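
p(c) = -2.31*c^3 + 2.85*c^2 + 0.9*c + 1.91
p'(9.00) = -509.13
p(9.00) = -1443.13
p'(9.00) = -509.13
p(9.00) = -1443.13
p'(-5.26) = -220.82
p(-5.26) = 412.21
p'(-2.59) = -60.35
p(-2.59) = 58.83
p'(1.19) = -2.13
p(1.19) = 3.12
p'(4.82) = -132.63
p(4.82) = -186.21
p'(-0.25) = -0.96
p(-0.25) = 1.90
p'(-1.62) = -26.52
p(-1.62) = 17.75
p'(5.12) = -151.58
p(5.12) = -228.81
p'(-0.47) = -3.31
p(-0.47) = 2.36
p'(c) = -6.93*c^2 + 5.7*c + 0.9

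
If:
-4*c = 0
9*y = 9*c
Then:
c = 0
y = 0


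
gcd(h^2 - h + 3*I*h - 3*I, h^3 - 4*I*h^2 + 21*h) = h + 3*I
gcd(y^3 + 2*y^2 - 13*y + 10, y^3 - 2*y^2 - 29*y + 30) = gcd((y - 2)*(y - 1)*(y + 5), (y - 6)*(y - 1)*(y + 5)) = y^2 + 4*y - 5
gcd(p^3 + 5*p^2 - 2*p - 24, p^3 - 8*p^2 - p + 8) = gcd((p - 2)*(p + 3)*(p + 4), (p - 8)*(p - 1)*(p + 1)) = 1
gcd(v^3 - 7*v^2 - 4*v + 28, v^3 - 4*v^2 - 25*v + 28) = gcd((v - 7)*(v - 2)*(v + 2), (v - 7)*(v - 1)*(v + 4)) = v - 7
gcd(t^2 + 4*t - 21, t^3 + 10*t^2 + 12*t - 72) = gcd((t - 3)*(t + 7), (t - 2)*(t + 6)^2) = 1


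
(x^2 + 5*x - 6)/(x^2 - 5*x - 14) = (-x^2 - 5*x + 6)/(-x^2 + 5*x + 14)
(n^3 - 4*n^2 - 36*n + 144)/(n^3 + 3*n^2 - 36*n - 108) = (n - 4)/(n + 3)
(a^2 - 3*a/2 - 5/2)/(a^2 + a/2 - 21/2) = (2*a^2 - 3*a - 5)/(2*a^2 + a - 21)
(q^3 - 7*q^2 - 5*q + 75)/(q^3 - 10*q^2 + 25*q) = (q + 3)/q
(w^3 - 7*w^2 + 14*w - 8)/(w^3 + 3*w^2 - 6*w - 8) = (w^2 - 5*w + 4)/(w^2 + 5*w + 4)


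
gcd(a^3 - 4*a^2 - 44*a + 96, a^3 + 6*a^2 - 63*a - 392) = a - 8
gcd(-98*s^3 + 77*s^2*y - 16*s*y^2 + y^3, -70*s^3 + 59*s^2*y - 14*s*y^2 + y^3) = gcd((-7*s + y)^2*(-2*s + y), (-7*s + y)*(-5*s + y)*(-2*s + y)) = 14*s^2 - 9*s*y + y^2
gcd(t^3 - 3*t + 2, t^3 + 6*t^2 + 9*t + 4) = 1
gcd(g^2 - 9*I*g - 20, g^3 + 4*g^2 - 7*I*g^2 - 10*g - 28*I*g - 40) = g - 5*I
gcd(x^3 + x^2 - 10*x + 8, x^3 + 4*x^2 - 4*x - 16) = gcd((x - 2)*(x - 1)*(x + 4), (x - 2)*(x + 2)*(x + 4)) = x^2 + 2*x - 8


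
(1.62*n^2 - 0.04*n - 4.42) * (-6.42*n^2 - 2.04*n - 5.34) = -10.4004*n^4 - 3.048*n^3 + 19.8072*n^2 + 9.2304*n + 23.6028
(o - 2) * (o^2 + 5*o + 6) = o^3 + 3*o^2 - 4*o - 12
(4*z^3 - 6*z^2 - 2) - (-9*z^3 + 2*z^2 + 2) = 13*z^3 - 8*z^2 - 4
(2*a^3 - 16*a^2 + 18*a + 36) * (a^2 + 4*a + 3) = 2*a^5 - 8*a^4 - 40*a^3 + 60*a^2 + 198*a + 108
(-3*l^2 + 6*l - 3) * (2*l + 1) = -6*l^3 + 9*l^2 - 3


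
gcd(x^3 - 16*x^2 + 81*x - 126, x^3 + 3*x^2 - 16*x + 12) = 1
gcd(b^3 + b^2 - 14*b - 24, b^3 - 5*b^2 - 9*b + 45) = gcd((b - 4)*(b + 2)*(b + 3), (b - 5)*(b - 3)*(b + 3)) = b + 3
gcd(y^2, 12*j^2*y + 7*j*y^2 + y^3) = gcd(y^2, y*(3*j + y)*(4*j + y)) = y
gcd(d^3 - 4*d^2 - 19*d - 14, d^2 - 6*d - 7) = d^2 - 6*d - 7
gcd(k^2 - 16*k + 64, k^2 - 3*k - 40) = k - 8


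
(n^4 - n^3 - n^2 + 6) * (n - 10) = n^5 - 11*n^4 + 9*n^3 + 10*n^2 + 6*n - 60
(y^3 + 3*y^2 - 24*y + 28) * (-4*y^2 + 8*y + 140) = -4*y^5 - 4*y^4 + 260*y^3 + 116*y^2 - 3136*y + 3920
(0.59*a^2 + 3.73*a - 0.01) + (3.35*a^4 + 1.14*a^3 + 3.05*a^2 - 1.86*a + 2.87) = 3.35*a^4 + 1.14*a^3 + 3.64*a^2 + 1.87*a + 2.86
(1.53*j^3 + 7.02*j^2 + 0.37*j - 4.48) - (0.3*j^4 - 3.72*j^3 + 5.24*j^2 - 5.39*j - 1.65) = -0.3*j^4 + 5.25*j^3 + 1.78*j^2 + 5.76*j - 2.83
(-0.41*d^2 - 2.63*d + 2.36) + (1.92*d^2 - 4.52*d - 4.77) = 1.51*d^2 - 7.15*d - 2.41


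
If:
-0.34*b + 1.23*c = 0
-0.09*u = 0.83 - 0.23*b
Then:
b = 0.391304347826087*u + 3.60869565217391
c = 0.108165429480382*u + 0.997525627430187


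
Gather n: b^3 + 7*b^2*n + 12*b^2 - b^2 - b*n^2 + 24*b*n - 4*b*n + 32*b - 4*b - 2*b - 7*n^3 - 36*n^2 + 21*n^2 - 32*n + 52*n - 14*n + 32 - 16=b^3 + 11*b^2 + 26*b - 7*n^3 + n^2*(-b - 15) + n*(7*b^2 + 20*b + 6) + 16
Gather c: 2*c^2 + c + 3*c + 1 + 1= 2*c^2 + 4*c + 2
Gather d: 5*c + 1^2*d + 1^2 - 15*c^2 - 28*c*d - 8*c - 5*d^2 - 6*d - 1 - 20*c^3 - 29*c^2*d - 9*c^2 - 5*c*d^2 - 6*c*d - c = -20*c^3 - 24*c^2 - 4*c + d^2*(-5*c - 5) + d*(-29*c^2 - 34*c - 5)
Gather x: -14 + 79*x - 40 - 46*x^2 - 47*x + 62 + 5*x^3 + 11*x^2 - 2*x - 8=5*x^3 - 35*x^2 + 30*x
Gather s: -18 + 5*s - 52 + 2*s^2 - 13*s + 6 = 2*s^2 - 8*s - 64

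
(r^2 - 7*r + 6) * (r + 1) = r^3 - 6*r^2 - r + 6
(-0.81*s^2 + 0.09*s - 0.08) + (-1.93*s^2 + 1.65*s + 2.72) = -2.74*s^2 + 1.74*s + 2.64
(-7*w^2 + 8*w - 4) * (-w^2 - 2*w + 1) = 7*w^4 + 6*w^3 - 19*w^2 + 16*w - 4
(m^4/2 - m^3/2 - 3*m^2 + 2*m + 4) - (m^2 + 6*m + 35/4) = m^4/2 - m^3/2 - 4*m^2 - 4*m - 19/4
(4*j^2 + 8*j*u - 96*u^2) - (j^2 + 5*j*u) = 3*j^2 + 3*j*u - 96*u^2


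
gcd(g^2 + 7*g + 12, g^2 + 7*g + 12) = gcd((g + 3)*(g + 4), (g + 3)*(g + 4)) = g^2 + 7*g + 12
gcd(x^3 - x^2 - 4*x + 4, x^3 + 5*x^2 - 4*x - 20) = x^2 - 4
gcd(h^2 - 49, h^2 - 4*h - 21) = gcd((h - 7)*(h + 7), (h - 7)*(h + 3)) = h - 7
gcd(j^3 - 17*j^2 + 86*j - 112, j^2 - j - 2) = j - 2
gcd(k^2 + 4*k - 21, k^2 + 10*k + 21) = k + 7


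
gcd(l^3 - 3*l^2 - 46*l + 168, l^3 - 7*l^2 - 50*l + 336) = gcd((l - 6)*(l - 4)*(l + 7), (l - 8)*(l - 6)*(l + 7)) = l^2 + l - 42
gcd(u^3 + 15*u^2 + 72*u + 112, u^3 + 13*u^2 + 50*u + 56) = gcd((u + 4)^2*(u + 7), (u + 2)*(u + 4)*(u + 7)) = u^2 + 11*u + 28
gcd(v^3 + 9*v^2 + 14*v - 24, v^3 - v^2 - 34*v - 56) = v + 4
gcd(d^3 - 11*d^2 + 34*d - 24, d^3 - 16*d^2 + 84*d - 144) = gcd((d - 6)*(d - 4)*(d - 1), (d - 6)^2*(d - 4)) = d^2 - 10*d + 24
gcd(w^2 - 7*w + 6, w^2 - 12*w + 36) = w - 6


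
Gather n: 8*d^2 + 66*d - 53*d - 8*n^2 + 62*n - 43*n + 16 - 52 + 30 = 8*d^2 + 13*d - 8*n^2 + 19*n - 6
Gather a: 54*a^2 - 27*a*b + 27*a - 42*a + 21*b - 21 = 54*a^2 + a*(-27*b - 15) + 21*b - 21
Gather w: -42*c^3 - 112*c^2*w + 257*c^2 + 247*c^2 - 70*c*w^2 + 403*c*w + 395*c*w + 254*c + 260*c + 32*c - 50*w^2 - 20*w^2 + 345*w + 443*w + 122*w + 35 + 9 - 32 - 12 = -42*c^3 + 504*c^2 + 546*c + w^2*(-70*c - 70) + w*(-112*c^2 + 798*c + 910)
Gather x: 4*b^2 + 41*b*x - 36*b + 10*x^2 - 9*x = 4*b^2 - 36*b + 10*x^2 + x*(41*b - 9)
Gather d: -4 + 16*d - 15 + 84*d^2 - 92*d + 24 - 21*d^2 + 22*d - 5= 63*d^2 - 54*d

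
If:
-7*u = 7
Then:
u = -1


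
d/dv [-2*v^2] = -4*v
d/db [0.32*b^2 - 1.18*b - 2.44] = 0.64*b - 1.18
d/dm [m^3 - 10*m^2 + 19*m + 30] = 3*m^2 - 20*m + 19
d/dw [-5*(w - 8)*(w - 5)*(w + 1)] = -15*w^2 + 120*w - 135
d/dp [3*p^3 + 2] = 9*p^2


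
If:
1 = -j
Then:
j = -1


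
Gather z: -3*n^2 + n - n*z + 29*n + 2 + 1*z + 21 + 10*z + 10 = -3*n^2 + 30*n + z*(11 - n) + 33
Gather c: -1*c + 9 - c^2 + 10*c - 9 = -c^2 + 9*c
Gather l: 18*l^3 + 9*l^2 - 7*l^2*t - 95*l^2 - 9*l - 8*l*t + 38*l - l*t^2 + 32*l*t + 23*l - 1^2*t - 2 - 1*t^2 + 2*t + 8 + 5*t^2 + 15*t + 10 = 18*l^3 + l^2*(-7*t - 86) + l*(-t^2 + 24*t + 52) + 4*t^2 + 16*t + 16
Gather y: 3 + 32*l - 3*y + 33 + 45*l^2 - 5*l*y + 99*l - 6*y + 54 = 45*l^2 + 131*l + y*(-5*l - 9) + 90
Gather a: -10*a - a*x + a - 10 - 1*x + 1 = a*(-x - 9) - x - 9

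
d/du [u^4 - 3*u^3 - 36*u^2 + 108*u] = 4*u^3 - 9*u^2 - 72*u + 108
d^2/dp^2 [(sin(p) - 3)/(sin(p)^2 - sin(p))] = (-sin(p) + 10 + 3/sin(p) - 12/sin(p)^2 + 6/sin(p)^3)/(sin(p) - 1)^2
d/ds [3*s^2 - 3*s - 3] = 6*s - 3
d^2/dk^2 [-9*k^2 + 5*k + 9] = -18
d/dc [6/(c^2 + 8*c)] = 12*(-c - 4)/(c^2*(c + 8)^2)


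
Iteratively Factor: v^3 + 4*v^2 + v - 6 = (v + 3)*(v^2 + v - 2) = (v - 1)*(v + 3)*(v + 2)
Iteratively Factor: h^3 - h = (h + 1)*(h^2 - h) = (h - 1)*(h + 1)*(h)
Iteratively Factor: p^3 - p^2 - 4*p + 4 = (p + 2)*(p^2 - 3*p + 2) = (p - 1)*(p + 2)*(p - 2)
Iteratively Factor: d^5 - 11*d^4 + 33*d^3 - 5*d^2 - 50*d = (d)*(d^4 - 11*d^3 + 33*d^2 - 5*d - 50) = d*(d - 2)*(d^3 - 9*d^2 + 15*d + 25) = d*(d - 5)*(d - 2)*(d^2 - 4*d - 5) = d*(d - 5)*(d - 2)*(d + 1)*(d - 5)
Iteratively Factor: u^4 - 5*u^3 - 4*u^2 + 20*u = (u)*(u^3 - 5*u^2 - 4*u + 20) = u*(u - 2)*(u^2 - 3*u - 10) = u*(u - 2)*(u + 2)*(u - 5)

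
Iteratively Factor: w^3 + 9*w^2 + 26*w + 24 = (w + 4)*(w^2 + 5*w + 6) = (w + 2)*(w + 4)*(w + 3)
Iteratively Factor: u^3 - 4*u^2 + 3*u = (u)*(u^2 - 4*u + 3) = u*(u - 1)*(u - 3)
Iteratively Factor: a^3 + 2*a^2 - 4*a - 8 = (a + 2)*(a^2 - 4) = (a - 2)*(a + 2)*(a + 2)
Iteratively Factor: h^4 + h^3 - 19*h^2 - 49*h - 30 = (h + 1)*(h^3 - 19*h - 30) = (h + 1)*(h + 3)*(h^2 - 3*h - 10) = (h - 5)*(h + 1)*(h + 3)*(h + 2)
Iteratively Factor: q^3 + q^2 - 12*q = (q + 4)*(q^2 - 3*q) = (q - 3)*(q + 4)*(q)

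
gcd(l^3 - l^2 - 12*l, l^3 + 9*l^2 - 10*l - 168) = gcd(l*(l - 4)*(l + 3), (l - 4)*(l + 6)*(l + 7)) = l - 4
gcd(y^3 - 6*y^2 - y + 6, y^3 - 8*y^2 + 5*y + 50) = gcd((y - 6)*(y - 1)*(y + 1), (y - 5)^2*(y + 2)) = 1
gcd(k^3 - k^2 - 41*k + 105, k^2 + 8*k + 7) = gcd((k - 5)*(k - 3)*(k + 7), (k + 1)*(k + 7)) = k + 7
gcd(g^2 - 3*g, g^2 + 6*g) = g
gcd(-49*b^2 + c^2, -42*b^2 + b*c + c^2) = 7*b + c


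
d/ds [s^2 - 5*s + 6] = 2*s - 5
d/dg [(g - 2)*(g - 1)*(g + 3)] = 3*g^2 - 7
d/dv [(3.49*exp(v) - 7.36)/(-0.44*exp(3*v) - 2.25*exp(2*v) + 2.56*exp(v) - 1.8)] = (3.0712*exp(3*v) - 1.8627*exp(2*v) - 33.12*exp(v) + 12.5596)*exp(v)/(0.1936*exp(6*v) + 1.98*exp(5*v) + 2.8097*exp(4*v) - 9.936*exp(3*v) + 14.6536*exp(2*v) - 9.216*exp(v) + 3.24)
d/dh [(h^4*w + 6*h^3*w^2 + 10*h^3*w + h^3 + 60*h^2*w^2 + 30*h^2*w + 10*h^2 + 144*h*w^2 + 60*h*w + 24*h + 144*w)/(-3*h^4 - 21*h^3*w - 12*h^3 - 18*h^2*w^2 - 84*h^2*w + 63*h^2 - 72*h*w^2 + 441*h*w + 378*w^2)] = (-h^4*w^2 + 6*h^4*w + h^4 - 8*h^3*w^2 + 90*h^3*w + 20*h^3 + 47*h^2*w^2 + 312*h^2*w + 133*h^2 + 420*h*w^2 + 90*h*w + 192*h + 504*w^2 + 306*w - 504)/(3*(h^6 + 2*h^5*w + 8*h^5 + h^4*w^2 + 16*h^4*w - 26*h^4 + 8*h^3*w^2 - 52*h^3*w - 168*h^3 - 26*h^2*w^2 - 336*h^2*w + 441*h^2 - 168*h*w^2 + 882*h*w + 441*w^2))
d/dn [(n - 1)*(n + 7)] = 2*n + 6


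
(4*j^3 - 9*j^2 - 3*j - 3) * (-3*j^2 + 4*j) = -12*j^5 + 43*j^4 - 27*j^3 - 3*j^2 - 12*j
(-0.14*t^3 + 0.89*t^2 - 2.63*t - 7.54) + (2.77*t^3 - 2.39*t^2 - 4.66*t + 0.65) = 2.63*t^3 - 1.5*t^2 - 7.29*t - 6.89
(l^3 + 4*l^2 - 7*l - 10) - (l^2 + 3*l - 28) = l^3 + 3*l^2 - 10*l + 18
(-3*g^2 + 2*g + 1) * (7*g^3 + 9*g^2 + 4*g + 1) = -21*g^5 - 13*g^4 + 13*g^3 + 14*g^2 + 6*g + 1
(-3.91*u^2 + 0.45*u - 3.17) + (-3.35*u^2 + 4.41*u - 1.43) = -7.26*u^2 + 4.86*u - 4.6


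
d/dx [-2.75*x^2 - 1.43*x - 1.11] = -5.5*x - 1.43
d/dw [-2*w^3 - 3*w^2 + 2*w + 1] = -6*w^2 - 6*w + 2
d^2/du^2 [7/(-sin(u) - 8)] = 7*(sin(u)^2 - 8*sin(u) - 2)/(sin(u) + 8)^3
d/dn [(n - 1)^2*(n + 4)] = (n - 1)*(3*n + 7)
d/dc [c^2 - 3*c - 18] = 2*c - 3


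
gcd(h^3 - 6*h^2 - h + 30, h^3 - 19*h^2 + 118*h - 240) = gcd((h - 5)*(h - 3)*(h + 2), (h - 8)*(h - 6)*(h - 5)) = h - 5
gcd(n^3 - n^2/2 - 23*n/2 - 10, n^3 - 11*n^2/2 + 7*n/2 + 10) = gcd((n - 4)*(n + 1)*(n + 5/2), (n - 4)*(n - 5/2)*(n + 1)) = n^2 - 3*n - 4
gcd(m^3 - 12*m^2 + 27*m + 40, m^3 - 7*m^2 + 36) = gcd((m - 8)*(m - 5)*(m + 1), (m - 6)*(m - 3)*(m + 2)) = 1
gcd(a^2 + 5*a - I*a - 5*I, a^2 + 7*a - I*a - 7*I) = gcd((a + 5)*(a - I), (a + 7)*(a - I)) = a - I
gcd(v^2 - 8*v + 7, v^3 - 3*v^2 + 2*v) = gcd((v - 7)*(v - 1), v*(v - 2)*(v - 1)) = v - 1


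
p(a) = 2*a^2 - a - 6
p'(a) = 4*a - 1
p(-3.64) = 24.14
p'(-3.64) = -15.56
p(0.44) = -6.05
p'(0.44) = 0.76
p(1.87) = -0.88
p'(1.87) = 6.48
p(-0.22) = -5.68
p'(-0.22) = -1.88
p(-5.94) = 70.51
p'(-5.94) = -24.76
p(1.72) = -1.80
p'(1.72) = 5.88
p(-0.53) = -4.91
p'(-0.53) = -3.12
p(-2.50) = 9.00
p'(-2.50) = -11.00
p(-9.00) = 165.00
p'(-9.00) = -37.00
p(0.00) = -6.00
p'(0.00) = -1.00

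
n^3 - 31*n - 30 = (n - 6)*(n + 1)*(n + 5)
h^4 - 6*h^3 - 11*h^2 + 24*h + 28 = (h - 7)*(h - 2)*(h + 1)*(h + 2)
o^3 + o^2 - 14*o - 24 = (o - 4)*(o + 2)*(o + 3)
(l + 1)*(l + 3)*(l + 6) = l^3 + 10*l^2 + 27*l + 18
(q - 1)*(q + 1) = q^2 - 1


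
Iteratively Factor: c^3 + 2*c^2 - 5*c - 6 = (c + 3)*(c^2 - c - 2) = (c + 1)*(c + 3)*(c - 2)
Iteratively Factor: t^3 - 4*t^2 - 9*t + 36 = (t - 4)*(t^2 - 9) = (t - 4)*(t + 3)*(t - 3)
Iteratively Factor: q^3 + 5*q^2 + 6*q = (q + 3)*(q^2 + 2*q) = (q + 2)*(q + 3)*(q)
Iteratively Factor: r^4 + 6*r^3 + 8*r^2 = (r)*(r^3 + 6*r^2 + 8*r) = r*(r + 2)*(r^2 + 4*r) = r^2*(r + 2)*(r + 4)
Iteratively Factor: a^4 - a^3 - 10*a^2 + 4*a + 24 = (a + 2)*(a^3 - 3*a^2 - 4*a + 12) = (a - 2)*(a + 2)*(a^2 - a - 6) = (a - 2)*(a + 2)^2*(a - 3)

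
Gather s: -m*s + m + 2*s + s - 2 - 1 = m + s*(3 - m) - 3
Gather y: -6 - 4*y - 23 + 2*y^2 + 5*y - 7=2*y^2 + y - 36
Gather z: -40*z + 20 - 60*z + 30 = 50 - 100*z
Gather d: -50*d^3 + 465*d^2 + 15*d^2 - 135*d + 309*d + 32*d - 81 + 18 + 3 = -50*d^3 + 480*d^2 + 206*d - 60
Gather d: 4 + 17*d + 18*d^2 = 18*d^2 + 17*d + 4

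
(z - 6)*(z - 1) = z^2 - 7*z + 6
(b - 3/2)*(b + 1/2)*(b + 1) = b^3 - 7*b/4 - 3/4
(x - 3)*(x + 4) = x^2 + x - 12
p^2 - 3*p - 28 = (p - 7)*(p + 4)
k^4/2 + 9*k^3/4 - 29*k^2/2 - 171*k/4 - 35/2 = (k/2 + 1)*(k - 5)*(k + 1/2)*(k + 7)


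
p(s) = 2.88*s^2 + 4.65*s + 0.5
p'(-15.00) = -81.75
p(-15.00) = 578.75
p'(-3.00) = -12.63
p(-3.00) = 12.47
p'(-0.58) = 1.31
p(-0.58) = -1.23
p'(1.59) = 13.81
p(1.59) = 15.17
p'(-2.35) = -8.89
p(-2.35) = 5.48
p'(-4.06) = -18.74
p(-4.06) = 29.09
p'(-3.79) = -17.18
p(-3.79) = 24.25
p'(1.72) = 14.56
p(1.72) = 17.02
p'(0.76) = 9.03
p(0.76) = 5.70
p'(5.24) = 34.83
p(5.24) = 103.94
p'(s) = 5.76*s + 4.65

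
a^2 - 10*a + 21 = (a - 7)*(a - 3)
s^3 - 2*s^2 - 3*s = s*(s - 3)*(s + 1)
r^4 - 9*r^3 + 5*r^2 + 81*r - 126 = (r - 7)*(r - 3)*(r - 2)*(r + 3)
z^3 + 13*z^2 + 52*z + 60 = (z + 2)*(z + 5)*(z + 6)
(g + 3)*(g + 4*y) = g^2 + 4*g*y + 3*g + 12*y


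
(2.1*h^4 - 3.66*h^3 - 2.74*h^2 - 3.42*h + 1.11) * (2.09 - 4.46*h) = -9.366*h^5 + 20.7126*h^4 + 4.571*h^3 + 9.5266*h^2 - 12.0984*h + 2.3199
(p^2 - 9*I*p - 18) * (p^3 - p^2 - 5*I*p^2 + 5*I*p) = p^5 - p^4 - 14*I*p^4 - 63*p^3 + 14*I*p^3 + 63*p^2 + 90*I*p^2 - 90*I*p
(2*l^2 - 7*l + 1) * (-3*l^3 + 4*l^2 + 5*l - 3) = -6*l^5 + 29*l^4 - 21*l^3 - 37*l^2 + 26*l - 3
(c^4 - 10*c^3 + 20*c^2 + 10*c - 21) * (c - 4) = c^5 - 14*c^4 + 60*c^3 - 70*c^2 - 61*c + 84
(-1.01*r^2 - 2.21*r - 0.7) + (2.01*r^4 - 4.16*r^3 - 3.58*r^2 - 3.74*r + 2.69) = 2.01*r^4 - 4.16*r^3 - 4.59*r^2 - 5.95*r + 1.99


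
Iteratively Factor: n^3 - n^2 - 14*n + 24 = (n + 4)*(n^2 - 5*n + 6) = (n - 2)*(n + 4)*(n - 3)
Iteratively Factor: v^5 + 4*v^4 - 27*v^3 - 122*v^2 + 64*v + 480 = (v + 4)*(v^4 - 27*v^2 - 14*v + 120) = (v + 4)^2*(v^3 - 4*v^2 - 11*v + 30) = (v + 3)*(v + 4)^2*(v^2 - 7*v + 10) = (v - 5)*(v + 3)*(v + 4)^2*(v - 2)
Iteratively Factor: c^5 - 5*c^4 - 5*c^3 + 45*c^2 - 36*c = (c - 4)*(c^4 - c^3 - 9*c^2 + 9*c) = (c - 4)*(c + 3)*(c^3 - 4*c^2 + 3*c) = (c - 4)*(c - 1)*(c + 3)*(c^2 - 3*c) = c*(c - 4)*(c - 1)*(c + 3)*(c - 3)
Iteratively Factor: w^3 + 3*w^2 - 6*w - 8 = (w + 4)*(w^2 - w - 2) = (w - 2)*(w + 4)*(w + 1)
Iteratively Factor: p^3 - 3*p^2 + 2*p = (p - 1)*(p^2 - 2*p) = (p - 2)*(p - 1)*(p)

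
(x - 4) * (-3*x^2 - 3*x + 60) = -3*x^3 + 9*x^2 + 72*x - 240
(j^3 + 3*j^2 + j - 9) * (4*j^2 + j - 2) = 4*j^5 + 13*j^4 + 5*j^3 - 41*j^2 - 11*j + 18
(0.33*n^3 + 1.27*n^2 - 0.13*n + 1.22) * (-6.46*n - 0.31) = -2.1318*n^4 - 8.3065*n^3 + 0.4461*n^2 - 7.8409*n - 0.3782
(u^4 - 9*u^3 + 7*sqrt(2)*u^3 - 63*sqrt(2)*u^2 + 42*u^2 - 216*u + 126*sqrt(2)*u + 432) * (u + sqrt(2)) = u^5 - 9*u^4 + 8*sqrt(2)*u^4 - 72*sqrt(2)*u^3 + 56*u^3 - 342*u^2 + 168*sqrt(2)*u^2 - 216*sqrt(2)*u + 684*u + 432*sqrt(2)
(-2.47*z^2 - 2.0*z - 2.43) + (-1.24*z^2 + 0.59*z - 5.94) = -3.71*z^2 - 1.41*z - 8.37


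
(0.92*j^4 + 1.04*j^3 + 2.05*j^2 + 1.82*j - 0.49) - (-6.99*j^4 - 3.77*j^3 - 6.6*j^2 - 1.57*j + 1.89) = 7.91*j^4 + 4.81*j^3 + 8.65*j^2 + 3.39*j - 2.38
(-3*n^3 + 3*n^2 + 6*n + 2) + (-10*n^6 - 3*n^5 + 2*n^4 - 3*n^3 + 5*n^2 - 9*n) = -10*n^6 - 3*n^5 + 2*n^4 - 6*n^3 + 8*n^2 - 3*n + 2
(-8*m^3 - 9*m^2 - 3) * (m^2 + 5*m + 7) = -8*m^5 - 49*m^4 - 101*m^3 - 66*m^2 - 15*m - 21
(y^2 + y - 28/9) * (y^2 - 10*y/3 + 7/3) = y^4 - 7*y^3/3 - 37*y^2/9 + 343*y/27 - 196/27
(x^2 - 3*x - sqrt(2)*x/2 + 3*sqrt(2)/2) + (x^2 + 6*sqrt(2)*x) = 2*x^2 - 3*x + 11*sqrt(2)*x/2 + 3*sqrt(2)/2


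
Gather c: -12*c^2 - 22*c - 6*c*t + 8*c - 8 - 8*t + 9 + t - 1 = -12*c^2 + c*(-6*t - 14) - 7*t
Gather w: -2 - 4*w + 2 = -4*w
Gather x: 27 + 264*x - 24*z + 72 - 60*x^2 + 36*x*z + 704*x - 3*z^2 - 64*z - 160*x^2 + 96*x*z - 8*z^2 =-220*x^2 + x*(132*z + 968) - 11*z^2 - 88*z + 99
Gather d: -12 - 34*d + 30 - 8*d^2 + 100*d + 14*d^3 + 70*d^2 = 14*d^3 + 62*d^2 + 66*d + 18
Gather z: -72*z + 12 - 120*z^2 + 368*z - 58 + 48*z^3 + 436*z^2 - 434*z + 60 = 48*z^3 + 316*z^2 - 138*z + 14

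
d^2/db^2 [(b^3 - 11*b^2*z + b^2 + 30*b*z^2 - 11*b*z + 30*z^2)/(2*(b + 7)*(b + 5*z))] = 2*(55*b^3*z^2 + 48*b^3*z + 21*b^3 + 885*b^2*z^2 + 315*b^2*z - 1350*b*z^3 + 2730*b*z^2 - 2250*z^4 - 8925*z^3 + 2695*z^2)/(b^6 + 15*b^5*z + 21*b^5 + 75*b^4*z^2 + 315*b^4*z + 147*b^4 + 125*b^3*z^3 + 1575*b^3*z^2 + 2205*b^3*z + 343*b^3 + 2625*b^2*z^3 + 11025*b^2*z^2 + 5145*b^2*z + 18375*b*z^3 + 25725*b*z^2 + 42875*z^3)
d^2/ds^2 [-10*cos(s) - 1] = 10*cos(s)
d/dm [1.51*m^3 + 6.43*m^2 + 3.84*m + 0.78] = 4.53*m^2 + 12.86*m + 3.84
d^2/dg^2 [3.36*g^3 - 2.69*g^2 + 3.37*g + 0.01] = 20.16*g - 5.38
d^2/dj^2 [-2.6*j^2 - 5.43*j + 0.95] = -5.20000000000000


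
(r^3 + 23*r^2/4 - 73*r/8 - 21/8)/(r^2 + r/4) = r + 11/2 - 21/(2*r)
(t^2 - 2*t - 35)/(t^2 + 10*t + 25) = (t - 7)/(t + 5)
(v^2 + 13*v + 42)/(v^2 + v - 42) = (v + 6)/(v - 6)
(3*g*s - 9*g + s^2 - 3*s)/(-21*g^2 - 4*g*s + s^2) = (s - 3)/(-7*g + s)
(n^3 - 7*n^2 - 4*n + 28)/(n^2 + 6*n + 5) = (n^3 - 7*n^2 - 4*n + 28)/(n^2 + 6*n + 5)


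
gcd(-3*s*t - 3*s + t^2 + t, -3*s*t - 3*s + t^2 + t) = 3*s*t + 3*s - t^2 - t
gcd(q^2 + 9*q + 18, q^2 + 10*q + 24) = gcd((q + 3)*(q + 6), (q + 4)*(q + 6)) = q + 6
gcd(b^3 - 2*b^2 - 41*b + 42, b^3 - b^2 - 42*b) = b^2 - b - 42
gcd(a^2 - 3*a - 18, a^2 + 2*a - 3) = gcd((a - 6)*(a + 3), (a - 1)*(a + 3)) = a + 3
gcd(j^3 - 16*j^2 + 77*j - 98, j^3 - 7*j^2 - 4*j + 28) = j^2 - 9*j + 14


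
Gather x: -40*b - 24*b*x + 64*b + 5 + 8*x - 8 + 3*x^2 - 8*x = -24*b*x + 24*b + 3*x^2 - 3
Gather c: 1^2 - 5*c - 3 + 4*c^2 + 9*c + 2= 4*c^2 + 4*c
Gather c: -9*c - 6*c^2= -6*c^2 - 9*c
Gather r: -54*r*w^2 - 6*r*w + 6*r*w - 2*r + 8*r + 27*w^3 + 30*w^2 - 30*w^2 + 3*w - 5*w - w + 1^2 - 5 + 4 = r*(6 - 54*w^2) + 27*w^3 - 3*w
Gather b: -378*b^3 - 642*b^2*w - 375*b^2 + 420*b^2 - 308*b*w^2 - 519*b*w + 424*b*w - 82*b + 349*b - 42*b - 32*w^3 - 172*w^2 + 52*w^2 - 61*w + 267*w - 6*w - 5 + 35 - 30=-378*b^3 + b^2*(45 - 642*w) + b*(-308*w^2 - 95*w + 225) - 32*w^3 - 120*w^2 + 200*w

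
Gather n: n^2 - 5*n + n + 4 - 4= n^2 - 4*n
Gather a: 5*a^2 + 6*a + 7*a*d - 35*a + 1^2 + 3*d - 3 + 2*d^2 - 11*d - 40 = 5*a^2 + a*(7*d - 29) + 2*d^2 - 8*d - 42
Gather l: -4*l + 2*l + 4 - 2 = 2 - 2*l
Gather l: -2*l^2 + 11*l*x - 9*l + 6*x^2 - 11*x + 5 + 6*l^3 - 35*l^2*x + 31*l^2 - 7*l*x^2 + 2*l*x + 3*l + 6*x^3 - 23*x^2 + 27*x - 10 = 6*l^3 + l^2*(29 - 35*x) + l*(-7*x^2 + 13*x - 6) + 6*x^3 - 17*x^2 + 16*x - 5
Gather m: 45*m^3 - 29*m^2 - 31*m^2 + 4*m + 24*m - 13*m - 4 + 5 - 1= 45*m^3 - 60*m^2 + 15*m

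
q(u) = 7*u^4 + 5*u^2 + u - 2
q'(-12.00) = -48503.00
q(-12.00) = 145858.00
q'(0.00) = 1.00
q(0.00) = -2.00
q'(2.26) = 346.81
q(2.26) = 208.41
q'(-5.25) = -4103.19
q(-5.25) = 5448.40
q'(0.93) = 32.82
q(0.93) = 8.49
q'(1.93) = 221.59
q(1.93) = 115.68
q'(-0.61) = -11.46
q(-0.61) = 0.22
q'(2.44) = 432.15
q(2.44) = 278.33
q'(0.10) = 2.03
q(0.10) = -1.85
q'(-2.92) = -725.32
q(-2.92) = 546.61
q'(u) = 28*u^3 + 10*u + 1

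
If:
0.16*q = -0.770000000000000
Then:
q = -4.81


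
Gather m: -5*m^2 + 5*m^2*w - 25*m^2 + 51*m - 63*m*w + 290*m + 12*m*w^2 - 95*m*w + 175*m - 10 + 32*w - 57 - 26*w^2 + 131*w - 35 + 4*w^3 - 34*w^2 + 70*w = m^2*(5*w - 30) + m*(12*w^2 - 158*w + 516) + 4*w^3 - 60*w^2 + 233*w - 102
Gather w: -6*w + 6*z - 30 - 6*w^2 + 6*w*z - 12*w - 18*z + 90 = -6*w^2 + w*(6*z - 18) - 12*z + 60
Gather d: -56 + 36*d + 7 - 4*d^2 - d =-4*d^2 + 35*d - 49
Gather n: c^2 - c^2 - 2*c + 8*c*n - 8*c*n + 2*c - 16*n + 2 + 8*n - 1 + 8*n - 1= 0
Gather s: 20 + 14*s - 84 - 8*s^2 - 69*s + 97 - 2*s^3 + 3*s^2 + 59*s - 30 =-2*s^3 - 5*s^2 + 4*s + 3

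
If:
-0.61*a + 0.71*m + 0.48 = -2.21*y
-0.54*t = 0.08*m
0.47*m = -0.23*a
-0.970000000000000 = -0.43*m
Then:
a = -4.61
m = 2.26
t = -0.33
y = -2.21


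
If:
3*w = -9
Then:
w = -3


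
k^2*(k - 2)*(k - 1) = k^4 - 3*k^3 + 2*k^2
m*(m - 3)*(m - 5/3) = m^3 - 14*m^2/3 + 5*m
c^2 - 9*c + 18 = (c - 6)*(c - 3)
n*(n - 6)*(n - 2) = n^3 - 8*n^2 + 12*n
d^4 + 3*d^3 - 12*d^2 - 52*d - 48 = (d - 4)*(d + 2)^2*(d + 3)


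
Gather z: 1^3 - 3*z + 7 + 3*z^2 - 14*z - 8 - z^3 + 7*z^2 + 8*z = -z^3 + 10*z^2 - 9*z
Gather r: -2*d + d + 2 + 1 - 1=2 - d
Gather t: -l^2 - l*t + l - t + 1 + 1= -l^2 + l + t*(-l - 1) + 2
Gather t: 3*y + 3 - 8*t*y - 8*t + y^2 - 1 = t*(-8*y - 8) + y^2 + 3*y + 2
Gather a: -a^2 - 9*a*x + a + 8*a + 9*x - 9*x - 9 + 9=-a^2 + a*(9 - 9*x)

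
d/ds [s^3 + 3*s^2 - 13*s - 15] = 3*s^2 + 6*s - 13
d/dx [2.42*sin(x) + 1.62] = 2.42*cos(x)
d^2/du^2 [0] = 0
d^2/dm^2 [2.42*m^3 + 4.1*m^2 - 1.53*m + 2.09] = 14.52*m + 8.2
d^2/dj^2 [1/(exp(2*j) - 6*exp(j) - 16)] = 2*((3 - 2*exp(j))*(-exp(2*j) + 6*exp(j) + 16) - 4*(exp(j) - 3)^2*exp(j))*exp(j)/(-exp(2*j) + 6*exp(j) + 16)^3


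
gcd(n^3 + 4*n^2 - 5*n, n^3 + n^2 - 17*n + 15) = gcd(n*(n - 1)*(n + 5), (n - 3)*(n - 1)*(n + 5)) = n^2 + 4*n - 5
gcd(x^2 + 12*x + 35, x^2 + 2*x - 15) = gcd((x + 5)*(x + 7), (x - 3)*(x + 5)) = x + 5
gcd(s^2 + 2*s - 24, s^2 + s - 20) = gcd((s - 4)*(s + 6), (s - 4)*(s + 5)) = s - 4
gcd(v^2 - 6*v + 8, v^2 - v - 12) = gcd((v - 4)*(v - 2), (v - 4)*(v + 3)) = v - 4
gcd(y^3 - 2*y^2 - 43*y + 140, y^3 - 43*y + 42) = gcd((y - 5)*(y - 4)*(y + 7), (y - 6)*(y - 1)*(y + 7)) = y + 7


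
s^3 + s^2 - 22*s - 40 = (s - 5)*(s + 2)*(s + 4)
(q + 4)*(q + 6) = q^2 + 10*q + 24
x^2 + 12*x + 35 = (x + 5)*(x + 7)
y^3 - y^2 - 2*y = y*(y - 2)*(y + 1)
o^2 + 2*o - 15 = (o - 3)*(o + 5)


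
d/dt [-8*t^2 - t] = -16*t - 1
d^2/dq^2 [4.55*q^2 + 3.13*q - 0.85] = 9.10000000000000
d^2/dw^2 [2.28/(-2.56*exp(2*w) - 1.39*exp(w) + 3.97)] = (-2.28*(5.12*exp(w) + 1.39)*(10.24*exp(w) + 2.78)*exp(w) + (23.3472*exp(w) + 3.1692)*(2.56*exp(2*w) + 1.39*exp(w) - 3.97))*exp(w)/(2.56*exp(2*w) + 1.39*exp(w) - 3.97)^3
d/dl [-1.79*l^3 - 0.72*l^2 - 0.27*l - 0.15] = -5.37*l^2 - 1.44*l - 0.27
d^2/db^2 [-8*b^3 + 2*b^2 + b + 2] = 4 - 48*b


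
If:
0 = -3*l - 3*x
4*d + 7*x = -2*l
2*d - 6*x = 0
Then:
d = 0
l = 0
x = 0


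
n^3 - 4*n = n*(n - 2)*(n + 2)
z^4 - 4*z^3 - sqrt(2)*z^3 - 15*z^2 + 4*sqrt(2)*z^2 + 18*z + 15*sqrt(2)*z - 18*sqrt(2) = (z - 6)*(z - 1)*(z + 3)*(z - sqrt(2))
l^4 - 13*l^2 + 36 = (l - 3)*(l - 2)*(l + 2)*(l + 3)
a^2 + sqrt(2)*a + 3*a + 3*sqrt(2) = (a + 3)*(a + sqrt(2))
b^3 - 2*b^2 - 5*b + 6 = (b - 3)*(b - 1)*(b + 2)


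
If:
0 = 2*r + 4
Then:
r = -2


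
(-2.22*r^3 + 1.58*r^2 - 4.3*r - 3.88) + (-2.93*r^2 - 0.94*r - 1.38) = -2.22*r^3 - 1.35*r^2 - 5.24*r - 5.26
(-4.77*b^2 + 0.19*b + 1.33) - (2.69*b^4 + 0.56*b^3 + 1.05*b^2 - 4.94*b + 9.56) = -2.69*b^4 - 0.56*b^3 - 5.82*b^2 + 5.13*b - 8.23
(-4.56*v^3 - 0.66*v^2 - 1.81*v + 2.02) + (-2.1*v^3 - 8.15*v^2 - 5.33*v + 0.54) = -6.66*v^3 - 8.81*v^2 - 7.14*v + 2.56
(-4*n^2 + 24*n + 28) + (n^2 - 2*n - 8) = -3*n^2 + 22*n + 20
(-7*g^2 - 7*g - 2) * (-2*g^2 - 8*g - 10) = 14*g^4 + 70*g^3 + 130*g^2 + 86*g + 20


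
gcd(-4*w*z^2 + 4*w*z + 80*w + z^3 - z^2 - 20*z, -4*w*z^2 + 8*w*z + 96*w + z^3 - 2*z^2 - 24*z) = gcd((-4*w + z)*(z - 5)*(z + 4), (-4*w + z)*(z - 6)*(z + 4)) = -4*w*z - 16*w + z^2 + 4*z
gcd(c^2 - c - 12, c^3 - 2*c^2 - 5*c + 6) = 1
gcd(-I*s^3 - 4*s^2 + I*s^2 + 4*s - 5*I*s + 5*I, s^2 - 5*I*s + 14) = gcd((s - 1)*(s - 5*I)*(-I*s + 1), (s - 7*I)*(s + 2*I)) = 1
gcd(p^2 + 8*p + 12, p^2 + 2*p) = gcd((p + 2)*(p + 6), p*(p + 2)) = p + 2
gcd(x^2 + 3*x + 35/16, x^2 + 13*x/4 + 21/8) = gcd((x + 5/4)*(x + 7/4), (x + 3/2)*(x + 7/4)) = x + 7/4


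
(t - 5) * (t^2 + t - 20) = t^3 - 4*t^2 - 25*t + 100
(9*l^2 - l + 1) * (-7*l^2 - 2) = -63*l^4 + 7*l^3 - 25*l^2 + 2*l - 2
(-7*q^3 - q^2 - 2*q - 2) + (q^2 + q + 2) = -7*q^3 - q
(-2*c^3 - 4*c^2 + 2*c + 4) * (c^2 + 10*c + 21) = -2*c^5 - 24*c^4 - 80*c^3 - 60*c^2 + 82*c + 84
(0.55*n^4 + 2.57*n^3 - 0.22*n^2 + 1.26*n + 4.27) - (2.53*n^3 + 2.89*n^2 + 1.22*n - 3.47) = 0.55*n^4 + 0.04*n^3 - 3.11*n^2 + 0.04*n + 7.74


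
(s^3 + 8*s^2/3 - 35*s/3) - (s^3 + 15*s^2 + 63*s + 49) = -37*s^2/3 - 224*s/3 - 49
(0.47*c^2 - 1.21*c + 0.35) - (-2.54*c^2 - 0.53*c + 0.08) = 3.01*c^2 - 0.68*c + 0.27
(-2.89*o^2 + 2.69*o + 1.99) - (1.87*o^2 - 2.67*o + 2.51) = -4.76*o^2 + 5.36*o - 0.52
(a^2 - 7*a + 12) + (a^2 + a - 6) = 2*a^2 - 6*a + 6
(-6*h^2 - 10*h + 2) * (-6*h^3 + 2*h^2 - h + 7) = 36*h^5 + 48*h^4 - 26*h^3 - 28*h^2 - 72*h + 14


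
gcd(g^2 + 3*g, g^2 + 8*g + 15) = g + 3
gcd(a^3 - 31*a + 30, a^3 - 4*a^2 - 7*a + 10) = a^2 - 6*a + 5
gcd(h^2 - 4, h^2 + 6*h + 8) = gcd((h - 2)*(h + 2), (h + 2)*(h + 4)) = h + 2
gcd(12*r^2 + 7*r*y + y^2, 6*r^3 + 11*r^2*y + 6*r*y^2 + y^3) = 3*r + y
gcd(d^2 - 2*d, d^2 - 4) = d - 2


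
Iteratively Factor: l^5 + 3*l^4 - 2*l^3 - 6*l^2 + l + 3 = (l - 1)*(l^4 + 4*l^3 + 2*l^2 - 4*l - 3) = (l - 1)*(l + 1)*(l^3 + 3*l^2 - l - 3) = (l - 1)*(l + 1)^2*(l^2 + 2*l - 3) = (l - 1)*(l + 1)^2*(l + 3)*(l - 1)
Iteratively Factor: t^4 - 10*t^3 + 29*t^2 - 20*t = (t - 4)*(t^3 - 6*t^2 + 5*t) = (t - 5)*(t - 4)*(t^2 - t) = t*(t - 5)*(t - 4)*(t - 1)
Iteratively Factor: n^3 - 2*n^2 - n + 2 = (n - 2)*(n^2 - 1) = (n - 2)*(n - 1)*(n + 1)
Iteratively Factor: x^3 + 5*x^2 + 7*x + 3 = (x + 1)*(x^2 + 4*x + 3) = (x + 1)^2*(x + 3)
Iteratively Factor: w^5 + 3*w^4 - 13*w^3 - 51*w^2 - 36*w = (w + 3)*(w^4 - 13*w^2 - 12*w) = (w - 4)*(w + 3)*(w^3 + 4*w^2 + 3*w) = w*(w - 4)*(w + 3)*(w^2 + 4*w + 3) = w*(w - 4)*(w + 3)^2*(w + 1)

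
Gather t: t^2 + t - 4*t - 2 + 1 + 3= t^2 - 3*t + 2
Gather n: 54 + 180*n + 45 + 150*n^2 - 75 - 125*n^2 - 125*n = 25*n^2 + 55*n + 24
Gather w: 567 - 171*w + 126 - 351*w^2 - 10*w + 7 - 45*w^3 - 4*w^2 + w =-45*w^3 - 355*w^2 - 180*w + 700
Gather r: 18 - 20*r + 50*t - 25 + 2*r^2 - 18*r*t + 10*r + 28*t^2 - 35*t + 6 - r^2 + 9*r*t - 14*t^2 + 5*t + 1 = r^2 + r*(-9*t - 10) + 14*t^2 + 20*t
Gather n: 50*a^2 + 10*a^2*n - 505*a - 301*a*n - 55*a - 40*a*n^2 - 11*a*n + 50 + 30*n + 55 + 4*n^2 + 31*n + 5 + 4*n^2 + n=50*a^2 - 560*a + n^2*(8 - 40*a) + n*(10*a^2 - 312*a + 62) + 110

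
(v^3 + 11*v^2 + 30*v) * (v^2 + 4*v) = v^5 + 15*v^4 + 74*v^3 + 120*v^2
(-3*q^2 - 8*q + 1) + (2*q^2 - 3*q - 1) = -q^2 - 11*q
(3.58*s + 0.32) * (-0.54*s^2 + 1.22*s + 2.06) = -1.9332*s^3 + 4.1948*s^2 + 7.7652*s + 0.6592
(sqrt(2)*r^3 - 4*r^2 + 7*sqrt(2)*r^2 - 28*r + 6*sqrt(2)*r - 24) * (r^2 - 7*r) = sqrt(2)*r^5 - 4*r^4 - 43*sqrt(2)*r^3 - 42*sqrt(2)*r^2 + 172*r^2 + 168*r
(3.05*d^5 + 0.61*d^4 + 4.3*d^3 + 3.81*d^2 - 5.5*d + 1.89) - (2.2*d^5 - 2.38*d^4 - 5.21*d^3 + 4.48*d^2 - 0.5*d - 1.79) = 0.85*d^5 + 2.99*d^4 + 9.51*d^3 - 0.67*d^2 - 5.0*d + 3.68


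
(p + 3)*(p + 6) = p^2 + 9*p + 18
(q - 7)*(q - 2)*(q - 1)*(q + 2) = q^4 - 8*q^3 + 3*q^2 + 32*q - 28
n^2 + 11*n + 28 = (n + 4)*(n + 7)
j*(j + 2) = j^2 + 2*j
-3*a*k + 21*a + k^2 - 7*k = (-3*a + k)*(k - 7)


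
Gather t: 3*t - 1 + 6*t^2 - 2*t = 6*t^2 + t - 1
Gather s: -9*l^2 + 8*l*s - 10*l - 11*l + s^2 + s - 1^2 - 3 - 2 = -9*l^2 - 21*l + s^2 + s*(8*l + 1) - 6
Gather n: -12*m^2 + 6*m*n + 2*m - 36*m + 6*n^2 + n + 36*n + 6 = -12*m^2 - 34*m + 6*n^2 + n*(6*m + 37) + 6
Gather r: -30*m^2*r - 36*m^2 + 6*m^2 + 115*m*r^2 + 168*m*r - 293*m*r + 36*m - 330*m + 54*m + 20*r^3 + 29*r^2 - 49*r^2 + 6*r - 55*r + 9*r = -30*m^2 - 240*m + 20*r^3 + r^2*(115*m - 20) + r*(-30*m^2 - 125*m - 40)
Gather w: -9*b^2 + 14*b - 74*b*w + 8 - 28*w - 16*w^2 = -9*b^2 + 14*b - 16*w^2 + w*(-74*b - 28) + 8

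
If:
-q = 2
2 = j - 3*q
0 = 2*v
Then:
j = -4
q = -2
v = 0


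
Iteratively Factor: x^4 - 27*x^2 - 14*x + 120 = (x + 4)*(x^3 - 4*x^2 - 11*x + 30) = (x - 5)*(x + 4)*(x^2 + x - 6) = (x - 5)*(x + 3)*(x + 4)*(x - 2)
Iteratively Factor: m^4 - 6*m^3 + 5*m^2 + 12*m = (m - 4)*(m^3 - 2*m^2 - 3*m) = (m - 4)*(m + 1)*(m^2 - 3*m) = m*(m - 4)*(m + 1)*(m - 3)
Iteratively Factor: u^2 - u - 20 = (u + 4)*(u - 5)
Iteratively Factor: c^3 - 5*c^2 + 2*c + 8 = (c - 4)*(c^2 - c - 2) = (c - 4)*(c - 2)*(c + 1)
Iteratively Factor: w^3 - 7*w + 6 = (w - 1)*(w^2 + w - 6) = (w - 1)*(w + 3)*(w - 2)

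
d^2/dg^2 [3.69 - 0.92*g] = 0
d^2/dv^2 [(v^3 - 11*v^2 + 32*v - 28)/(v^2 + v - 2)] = 4*(23*v^3 - 78*v^2 + 60*v - 32)/(v^6 + 3*v^5 - 3*v^4 - 11*v^3 + 6*v^2 + 12*v - 8)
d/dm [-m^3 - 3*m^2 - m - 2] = -3*m^2 - 6*m - 1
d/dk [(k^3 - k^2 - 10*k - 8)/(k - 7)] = 2*(k^3 - 11*k^2 + 7*k + 39)/(k^2 - 14*k + 49)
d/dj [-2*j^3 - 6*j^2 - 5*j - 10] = -6*j^2 - 12*j - 5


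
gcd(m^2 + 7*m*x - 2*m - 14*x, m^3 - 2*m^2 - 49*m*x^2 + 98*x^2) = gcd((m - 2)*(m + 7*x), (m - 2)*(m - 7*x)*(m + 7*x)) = m^2 + 7*m*x - 2*m - 14*x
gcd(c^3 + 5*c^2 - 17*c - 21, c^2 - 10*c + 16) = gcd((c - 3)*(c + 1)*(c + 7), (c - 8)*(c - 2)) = 1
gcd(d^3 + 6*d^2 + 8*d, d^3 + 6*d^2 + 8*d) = d^3 + 6*d^2 + 8*d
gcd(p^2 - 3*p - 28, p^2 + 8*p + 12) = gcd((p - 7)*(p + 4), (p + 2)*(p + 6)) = 1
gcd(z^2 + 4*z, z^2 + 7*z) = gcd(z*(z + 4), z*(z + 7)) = z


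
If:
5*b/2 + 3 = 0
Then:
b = -6/5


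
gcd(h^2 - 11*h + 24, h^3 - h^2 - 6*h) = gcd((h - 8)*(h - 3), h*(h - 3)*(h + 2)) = h - 3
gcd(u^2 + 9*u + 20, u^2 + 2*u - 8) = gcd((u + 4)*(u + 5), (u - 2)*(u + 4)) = u + 4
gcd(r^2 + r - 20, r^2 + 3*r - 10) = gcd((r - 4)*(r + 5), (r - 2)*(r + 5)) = r + 5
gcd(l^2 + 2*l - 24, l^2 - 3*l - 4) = l - 4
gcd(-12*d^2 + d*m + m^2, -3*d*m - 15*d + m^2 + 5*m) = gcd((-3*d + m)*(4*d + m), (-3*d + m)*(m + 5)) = 3*d - m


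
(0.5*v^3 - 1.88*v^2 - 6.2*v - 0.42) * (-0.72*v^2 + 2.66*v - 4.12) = -0.36*v^5 + 2.6836*v^4 - 2.5968*v^3 - 8.444*v^2 + 24.4268*v + 1.7304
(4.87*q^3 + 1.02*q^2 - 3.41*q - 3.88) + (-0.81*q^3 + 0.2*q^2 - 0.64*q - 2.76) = 4.06*q^3 + 1.22*q^2 - 4.05*q - 6.64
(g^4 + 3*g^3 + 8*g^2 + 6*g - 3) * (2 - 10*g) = -10*g^5 - 28*g^4 - 74*g^3 - 44*g^2 + 42*g - 6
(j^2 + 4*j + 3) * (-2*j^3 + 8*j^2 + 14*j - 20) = -2*j^5 + 40*j^3 + 60*j^2 - 38*j - 60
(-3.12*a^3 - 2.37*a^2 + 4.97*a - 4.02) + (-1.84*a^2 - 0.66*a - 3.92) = -3.12*a^3 - 4.21*a^2 + 4.31*a - 7.94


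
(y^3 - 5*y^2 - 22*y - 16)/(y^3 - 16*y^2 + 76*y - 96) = (y^2 + 3*y + 2)/(y^2 - 8*y + 12)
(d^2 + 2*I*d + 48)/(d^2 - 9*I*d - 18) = (d + 8*I)/(d - 3*I)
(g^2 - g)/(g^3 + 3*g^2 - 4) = g/(g^2 + 4*g + 4)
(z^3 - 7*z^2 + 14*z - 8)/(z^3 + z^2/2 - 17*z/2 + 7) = 2*(z - 4)/(2*z + 7)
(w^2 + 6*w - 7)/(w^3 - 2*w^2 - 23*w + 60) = (w^2 + 6*w - 7)/(w^3 - 2*w^2 - 23*w + 60)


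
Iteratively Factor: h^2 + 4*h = (h)*(h + 4)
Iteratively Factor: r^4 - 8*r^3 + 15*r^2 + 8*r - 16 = (r - 1)*(r^3 - 7*r^2 + 8*r + 16) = (r - 1)*(r + 1)*(r^2 - 8*r + 16) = (r - 4)*(r - 1)*(r + 1)*(r - 4)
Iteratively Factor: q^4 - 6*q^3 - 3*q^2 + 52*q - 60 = (q - 2)*(q^3 - 4*q^2 - 11*q + 30) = (q - 2)*(q + 3)*(q^2 - 7*q + 10) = (q - 5)*(q - 2)*(q + 3)*(q - 2)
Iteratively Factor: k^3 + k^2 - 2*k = (k + 2)*(k^2 - k) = (k - 1)*(k + 2)*(k)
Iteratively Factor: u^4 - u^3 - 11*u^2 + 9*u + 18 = (u - 2)*(u^3 + u^2 - 9*u - 9) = (u - 3)*(u - 2)*(u^2 + 4*u + 3) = (u - 3)*(u - 2)*(u + 1)*(u + 3)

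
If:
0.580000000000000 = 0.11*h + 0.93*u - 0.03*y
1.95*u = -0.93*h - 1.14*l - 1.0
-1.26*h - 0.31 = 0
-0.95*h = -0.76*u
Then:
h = -0.25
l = -0.15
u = -0.31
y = -29.77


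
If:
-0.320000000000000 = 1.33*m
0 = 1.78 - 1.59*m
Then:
No Solution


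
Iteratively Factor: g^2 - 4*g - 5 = (g + 1)*(g - 5)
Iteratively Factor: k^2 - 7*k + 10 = (k - 5)*(k - 2)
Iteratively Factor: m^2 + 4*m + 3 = (m + 3)*(m + 1)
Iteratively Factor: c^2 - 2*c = (c)*(c - 2)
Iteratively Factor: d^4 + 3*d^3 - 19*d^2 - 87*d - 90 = (d + 3)*(d^3 - 19*d - 30) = (d + 3)^2*(d^2 - 3*d - 10) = (d + 2)*(d + 3)^2*(d - 5)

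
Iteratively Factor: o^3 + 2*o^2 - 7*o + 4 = (o - 1)*(o^2 + 3*o - 4) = (o - 1)^2*(o + 4)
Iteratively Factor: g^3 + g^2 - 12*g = (g - 3)*(g^2 + 4*g) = (g - 3)*(g + 4)*(g)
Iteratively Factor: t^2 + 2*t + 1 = (t + 1)*(t + 1)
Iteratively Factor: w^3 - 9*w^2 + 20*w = (w)*(w^2 - 9*w + 20) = w*(w - 4)*(w - 5)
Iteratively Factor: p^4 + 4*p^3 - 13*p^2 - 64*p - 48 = (p + 1)*(p^3 + 3*p^2 - 16*p - 48) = (p + 1)*(p + 3)*(p^2 - 16) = (p - 4)*(p + 1)*(p + 3)*(p + 4)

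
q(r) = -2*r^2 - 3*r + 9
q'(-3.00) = 9.00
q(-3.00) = 0.00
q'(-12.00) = 45.00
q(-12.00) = -243.00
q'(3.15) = -15.60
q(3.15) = -20.30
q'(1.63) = -9.52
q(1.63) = -1.20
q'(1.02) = -7.08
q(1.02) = 3.86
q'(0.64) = -5.56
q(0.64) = 6.26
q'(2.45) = -12.80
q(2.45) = -10.36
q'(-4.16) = 13.64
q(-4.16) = -13.13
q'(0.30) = -4.20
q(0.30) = 7.92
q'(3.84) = -18.36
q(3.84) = -32.01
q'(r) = -4*r - 3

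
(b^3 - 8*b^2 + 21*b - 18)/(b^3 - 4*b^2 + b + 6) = (b - 3)/(b + 1)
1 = 1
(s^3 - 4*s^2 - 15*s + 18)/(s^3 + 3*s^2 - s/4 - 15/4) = 4*(s^2 - 3*s - 18)/(4*s^2 + 16*s + 15)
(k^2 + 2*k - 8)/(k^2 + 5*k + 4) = (k - 2)/(k + 1)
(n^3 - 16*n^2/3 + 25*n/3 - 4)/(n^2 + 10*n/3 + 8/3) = (3*n^3 - 16*n^2 + 25*n - 12)/(3*n^2 + 10*n + 8)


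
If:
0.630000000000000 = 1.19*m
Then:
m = 0.53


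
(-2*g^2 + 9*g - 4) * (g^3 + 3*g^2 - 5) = -2*g^5 + 3*g^4 + 23*g^3 - 2*g^2 - 45*g + 20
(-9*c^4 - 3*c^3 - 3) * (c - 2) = -9*c^5 + 15*c^4 + 6*c^3 - 3*c + 6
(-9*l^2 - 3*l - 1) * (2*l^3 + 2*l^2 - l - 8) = -18*l^5 - 24*l^4 + l^3 + 73*l^2 + 25*l + 8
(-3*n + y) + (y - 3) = -3*n + 2*y - 3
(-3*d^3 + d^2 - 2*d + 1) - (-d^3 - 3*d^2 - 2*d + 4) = -2*d^3 + 4*d^2 - 3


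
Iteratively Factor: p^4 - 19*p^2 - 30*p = (p + 3)*(p^3 - 3*p^2 - 10*p) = (p + 2)*(p + 3)*(p^2 - 5*p) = p*(p + 2)*(p + 3)*(p - 5)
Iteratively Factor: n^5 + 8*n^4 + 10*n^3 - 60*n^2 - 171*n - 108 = (n - 3)*(n^4 + 11*n^3 + 43*n^2 + 69*n + 36) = (n - 3)*(n + 1)*(n^3 + 10*n^2 + 33*n + 36) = (n - 3)*(n + 1)*(n + 3)*(n^2 + 7*n + 12) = (n - 3)*(n + 1)*(n + 3)^2*(n + 4)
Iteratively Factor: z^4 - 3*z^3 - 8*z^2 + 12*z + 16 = (z + 1)*(z^3 - 4*z^2 - 4*z + 16) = (z - 2)*(z + 1)*(z^2 - 2*z - 8) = (z - 2)*(z + 1)*(z + 2)*(z - 4)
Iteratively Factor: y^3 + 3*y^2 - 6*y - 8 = (y - 2)*(y^2 + 5*y + 4) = (y - 2)*(y + 1)*(y + 4)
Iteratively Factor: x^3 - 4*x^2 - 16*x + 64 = (x - 4)*(x^2 - 16) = (x - 4)*(x + 4)*(x - 4)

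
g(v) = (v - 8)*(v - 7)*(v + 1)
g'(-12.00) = 809.00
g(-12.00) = -4180.00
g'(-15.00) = 1136.00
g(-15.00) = -7084.00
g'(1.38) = 8.07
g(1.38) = 88.55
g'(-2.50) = 129.75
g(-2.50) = -149.62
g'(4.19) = -23.65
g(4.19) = 55.56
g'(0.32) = 32.35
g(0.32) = 67.72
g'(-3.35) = 168.47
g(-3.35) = -276.06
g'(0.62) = 24.79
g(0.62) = 76.28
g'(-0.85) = 66.97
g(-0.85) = 10.42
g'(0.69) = 23.11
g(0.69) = 77.95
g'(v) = (v - 8)*(v - 7) + (v - 8)*(v + 1) + (v - 7)*(v + 1)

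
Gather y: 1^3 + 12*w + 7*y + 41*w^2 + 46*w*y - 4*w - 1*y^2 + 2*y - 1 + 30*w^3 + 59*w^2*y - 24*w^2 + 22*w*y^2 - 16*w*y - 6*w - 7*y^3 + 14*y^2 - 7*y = 30*w^3 + 17*w^2 + 2*w - 7*y^3 + y^2*(22*w + 13) + y*(59*w^2 + 30*w + 2)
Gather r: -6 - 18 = -24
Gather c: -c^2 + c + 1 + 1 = -c^2 + c + 2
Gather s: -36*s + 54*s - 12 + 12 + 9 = 18*s + 9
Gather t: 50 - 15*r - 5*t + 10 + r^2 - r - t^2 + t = r^2 - 16*r - t^2 - 4*t + 60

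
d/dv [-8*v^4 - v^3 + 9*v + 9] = -32*v^3 - 3*v^2 + 9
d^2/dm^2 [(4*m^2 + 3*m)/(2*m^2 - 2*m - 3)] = 4*(14*m^3 + 36*m^2 + 27*m + 9)/(8*m^6 - 24*m^5 - 12*m^4 + 64*m^3 + 18*m^2 - 54*m - 27)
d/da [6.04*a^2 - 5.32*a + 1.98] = 12.08*a - 5.32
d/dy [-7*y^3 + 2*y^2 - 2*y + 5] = -21*y^2 + 4*y - 2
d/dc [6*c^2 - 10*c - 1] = 12*c - 10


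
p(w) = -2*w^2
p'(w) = -4*w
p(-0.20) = -0.08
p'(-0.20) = 0.80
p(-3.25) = -21.12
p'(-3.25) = 13.00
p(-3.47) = -24.08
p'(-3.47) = 13.88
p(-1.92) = -7.37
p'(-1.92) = 7.68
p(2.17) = -9.42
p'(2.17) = -8.68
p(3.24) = -21.00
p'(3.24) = -12.96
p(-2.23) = -9.95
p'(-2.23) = 8.92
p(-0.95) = -1.80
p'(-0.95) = 3.80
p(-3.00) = -18.00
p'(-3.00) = 12.00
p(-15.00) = -450.00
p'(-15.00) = 60.00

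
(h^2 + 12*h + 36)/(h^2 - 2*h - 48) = (h + 6)/(h - 8)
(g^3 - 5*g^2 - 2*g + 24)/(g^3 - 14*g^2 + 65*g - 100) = (g^2 - g - 6)/(g^2 - 10*g + 25)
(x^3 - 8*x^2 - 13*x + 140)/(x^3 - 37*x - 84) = (x - 5)/(x + 3)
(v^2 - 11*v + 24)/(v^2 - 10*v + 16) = (v - 3)/(v - 2)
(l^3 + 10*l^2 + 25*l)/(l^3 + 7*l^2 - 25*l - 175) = l*(l + 5)/(l^2 + 2*l - 35)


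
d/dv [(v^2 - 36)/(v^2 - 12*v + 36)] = -12/(v^2 - 12*v + 36)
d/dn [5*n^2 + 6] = 10*n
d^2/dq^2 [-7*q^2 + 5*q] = -14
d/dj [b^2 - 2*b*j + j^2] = -2*b + 2*j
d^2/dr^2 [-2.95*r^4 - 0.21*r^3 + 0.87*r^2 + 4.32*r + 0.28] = -35.4*r^2 - 1.26*r + 1.74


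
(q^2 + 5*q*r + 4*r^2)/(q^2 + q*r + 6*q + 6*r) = (q + 4*r)/(q + 6)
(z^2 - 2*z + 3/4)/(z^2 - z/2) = (z - 3/2)/z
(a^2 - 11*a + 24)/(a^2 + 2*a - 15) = (a - 8)/(a + 5)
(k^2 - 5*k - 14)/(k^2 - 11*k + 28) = (k + 2)/(k - 4)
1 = 1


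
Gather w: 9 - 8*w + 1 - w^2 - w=-w^2 - 9*w + 10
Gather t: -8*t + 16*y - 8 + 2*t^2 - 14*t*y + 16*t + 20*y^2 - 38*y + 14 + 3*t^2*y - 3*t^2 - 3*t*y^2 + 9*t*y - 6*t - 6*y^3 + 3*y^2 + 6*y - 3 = t^2*(3*y - 1) + t*(-3*y^2 - 5*y + 2) - 6*y^3 + 23*y^2 - 16*y + 3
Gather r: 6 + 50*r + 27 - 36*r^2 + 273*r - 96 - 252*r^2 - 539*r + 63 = -288*r^2 - 216*r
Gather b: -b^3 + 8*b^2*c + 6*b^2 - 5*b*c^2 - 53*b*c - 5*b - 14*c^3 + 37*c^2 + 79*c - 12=-b^3 + b^2*(8*c + 6) + b*(-5*c^2 - 53*c - 5) - 14*c^3 + 37*c^2 + 79*c - 12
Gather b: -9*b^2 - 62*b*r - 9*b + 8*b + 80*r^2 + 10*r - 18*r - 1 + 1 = -9*b^2 + b*(-62*r - 1) + 80*r^2 - 8*r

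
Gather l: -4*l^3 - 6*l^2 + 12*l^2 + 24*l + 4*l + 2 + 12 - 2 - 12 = -4*l^3 + 6*l^2 + 28*l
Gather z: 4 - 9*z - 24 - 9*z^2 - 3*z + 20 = -9*z^2 - 12*z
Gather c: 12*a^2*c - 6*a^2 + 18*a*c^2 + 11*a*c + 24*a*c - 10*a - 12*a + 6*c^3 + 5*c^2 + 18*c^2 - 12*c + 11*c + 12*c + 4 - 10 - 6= -6*a^2 - 22*a + 6*c^3 + c^2*(18*a + 23) + c*(12*a^2 + 35*a + 11) - 12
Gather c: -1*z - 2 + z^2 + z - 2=z^2 - 4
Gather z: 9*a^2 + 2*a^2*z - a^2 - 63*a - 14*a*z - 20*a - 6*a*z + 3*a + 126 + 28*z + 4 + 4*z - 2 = 8*a^2 - 80*a + z*(2*a^2 - 20*a + 32) + 128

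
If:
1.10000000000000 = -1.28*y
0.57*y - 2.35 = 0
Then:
No Solution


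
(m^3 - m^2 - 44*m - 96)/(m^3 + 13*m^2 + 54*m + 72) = (m - 8)/(m + 6)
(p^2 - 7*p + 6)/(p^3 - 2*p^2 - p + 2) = (p - 6)/(p^2 - p - 2)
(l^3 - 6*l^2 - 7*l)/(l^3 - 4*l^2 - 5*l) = (l - 7)/(l - 5)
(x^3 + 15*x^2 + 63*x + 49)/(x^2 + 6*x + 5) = (x^2 + 14*x + 49)/(x + 5)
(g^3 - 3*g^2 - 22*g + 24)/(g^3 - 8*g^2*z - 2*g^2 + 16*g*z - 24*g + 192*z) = (1 - g)/(-g + 8*z)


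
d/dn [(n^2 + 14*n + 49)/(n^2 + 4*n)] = 2*(-5*n^2 - 49*n - 98)/(n^2*(n^2 + 8*n + 16))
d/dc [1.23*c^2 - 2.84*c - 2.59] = 2.46*c - 2.84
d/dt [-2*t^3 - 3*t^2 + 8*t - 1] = -6*t^2 - 6*t + 8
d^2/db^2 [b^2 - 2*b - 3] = 2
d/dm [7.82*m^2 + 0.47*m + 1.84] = 15.64*m + 0.47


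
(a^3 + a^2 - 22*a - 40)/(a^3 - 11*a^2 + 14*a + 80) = (a + 4)/(a - 8)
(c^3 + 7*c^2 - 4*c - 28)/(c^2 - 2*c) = c + 9 + 14/c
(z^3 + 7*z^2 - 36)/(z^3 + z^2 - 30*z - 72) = (z^2 + 4*z - 12)/(z^2 - 2*z - 24)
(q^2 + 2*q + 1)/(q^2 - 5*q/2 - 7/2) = 2*(q + 1)/(2*q - 7)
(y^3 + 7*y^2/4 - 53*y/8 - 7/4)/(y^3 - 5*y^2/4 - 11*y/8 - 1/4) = (2*y + 7)/(2*y + 1)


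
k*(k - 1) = k^2 - k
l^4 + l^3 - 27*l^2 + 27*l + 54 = (l - 3)^2*(l + 1)*(l + 6)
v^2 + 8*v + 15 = (v + 3)*(v + 5)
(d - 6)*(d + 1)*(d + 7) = d^3 + 2*d^2 - 41*d - 42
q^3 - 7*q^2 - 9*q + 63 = (q - 7)*(q - 3)*(q + 3)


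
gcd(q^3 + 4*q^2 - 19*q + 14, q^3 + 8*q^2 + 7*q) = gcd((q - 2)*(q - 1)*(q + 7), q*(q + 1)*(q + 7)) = q + 7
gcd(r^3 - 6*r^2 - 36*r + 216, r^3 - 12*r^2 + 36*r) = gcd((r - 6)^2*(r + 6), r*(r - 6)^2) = r^2 - 12*r + 36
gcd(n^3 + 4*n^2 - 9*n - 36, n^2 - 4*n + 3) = n - 3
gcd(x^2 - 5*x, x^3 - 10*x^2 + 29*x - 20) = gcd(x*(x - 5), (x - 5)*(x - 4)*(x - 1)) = x - 5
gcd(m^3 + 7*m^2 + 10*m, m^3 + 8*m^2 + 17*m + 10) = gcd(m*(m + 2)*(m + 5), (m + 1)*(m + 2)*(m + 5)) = m^2 + 7*m + 10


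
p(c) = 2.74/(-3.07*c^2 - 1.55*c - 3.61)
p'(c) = 2.74*(6.14*c + 1.55)/(-3.07*c^2 - 1.55*c - 3.61)^2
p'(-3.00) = -0.07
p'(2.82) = 0.05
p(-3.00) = -0.10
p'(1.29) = 0.23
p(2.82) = -0.08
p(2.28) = -0.12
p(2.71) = -0.09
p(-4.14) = -0.06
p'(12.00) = 0.00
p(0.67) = -0.45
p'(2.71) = 0.05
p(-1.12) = -0.48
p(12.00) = -0.01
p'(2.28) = 0.08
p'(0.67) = 0.43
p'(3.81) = 0.02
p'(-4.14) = -0.03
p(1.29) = -0.26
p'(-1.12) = -0.45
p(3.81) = -0.05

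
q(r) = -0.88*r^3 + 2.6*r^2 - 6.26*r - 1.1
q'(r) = -2.64*r^2 + 5.2*r - 6.26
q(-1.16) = 11.03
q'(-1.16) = -15.84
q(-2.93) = 61.70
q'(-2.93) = -44.16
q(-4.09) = 128.20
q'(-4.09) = -71.69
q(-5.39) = 245.98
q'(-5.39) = -110.99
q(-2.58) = 47.47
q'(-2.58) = -37.25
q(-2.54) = 46.00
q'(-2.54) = -36.50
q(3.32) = -25.43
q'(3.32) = -18.10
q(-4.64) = 171.83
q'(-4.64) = -87.23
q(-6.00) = 320.14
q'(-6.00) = -132.50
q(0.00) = -1.10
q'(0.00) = -6.26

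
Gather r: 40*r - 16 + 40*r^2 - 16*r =40*r^2 + 24*r - 16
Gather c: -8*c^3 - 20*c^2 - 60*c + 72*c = -8*c^3 - 20*c^2 + 12*c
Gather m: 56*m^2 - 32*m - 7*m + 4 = 56*m^2 - 39*m + 4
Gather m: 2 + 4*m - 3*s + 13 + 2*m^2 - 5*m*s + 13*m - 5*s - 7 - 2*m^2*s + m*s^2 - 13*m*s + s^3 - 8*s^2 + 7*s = m^2*(2 - 2*s) + m*(s^2 - 18*s + 17) + s^3 - 8*s^2 - s + 8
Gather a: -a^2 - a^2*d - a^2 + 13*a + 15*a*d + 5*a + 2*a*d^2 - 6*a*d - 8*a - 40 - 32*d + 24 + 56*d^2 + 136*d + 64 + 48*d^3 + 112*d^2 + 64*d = a^2*(-d - 2) + a*(2*d^2 + 9*d + 10) + 48*d^3 + 168*d^2 + 168*d + 48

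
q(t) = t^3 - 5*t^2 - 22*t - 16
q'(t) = 3*t^2 - 10*t - 22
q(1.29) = -50.55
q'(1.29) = -29.91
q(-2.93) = -19.62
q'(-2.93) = 33.05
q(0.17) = -19.88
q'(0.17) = -23.61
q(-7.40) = -532.22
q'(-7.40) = 216.28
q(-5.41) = -201.66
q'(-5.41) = 119.90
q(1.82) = -66.57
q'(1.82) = -30.26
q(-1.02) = 0.18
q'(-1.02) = -8.68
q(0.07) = -17.56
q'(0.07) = -22.69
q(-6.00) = -280.00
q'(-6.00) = 146.00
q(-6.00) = -280.00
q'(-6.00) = 146.00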